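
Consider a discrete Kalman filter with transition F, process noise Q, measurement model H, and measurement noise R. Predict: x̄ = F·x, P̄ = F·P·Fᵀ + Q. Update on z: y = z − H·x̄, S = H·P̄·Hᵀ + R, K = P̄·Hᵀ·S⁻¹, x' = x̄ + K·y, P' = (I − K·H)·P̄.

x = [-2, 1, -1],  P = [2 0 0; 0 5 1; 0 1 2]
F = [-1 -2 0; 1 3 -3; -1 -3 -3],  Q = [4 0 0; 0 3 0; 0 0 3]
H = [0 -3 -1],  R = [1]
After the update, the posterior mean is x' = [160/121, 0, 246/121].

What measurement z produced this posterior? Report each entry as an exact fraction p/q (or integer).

z = [-2]

x̄ = F·x = [0, 4, 2]
P̄ = F·P·Fᵀ + Q = [26 -26 38; -26 50 -29; 38 -29 86]
S = H·P̄·Hᵀ + R = [363]
K = P̄·Hᵀ·S⁻¹ = [40/363; -1/3; 1/363]
x' − x̄ = [160/121, -4, 4/121] = K·y
y = (KᵀK)⁻¹·Kᵀ·(x' − x̄) = [12]
z = y + H·x̄ = [12] + [-14] = [-2]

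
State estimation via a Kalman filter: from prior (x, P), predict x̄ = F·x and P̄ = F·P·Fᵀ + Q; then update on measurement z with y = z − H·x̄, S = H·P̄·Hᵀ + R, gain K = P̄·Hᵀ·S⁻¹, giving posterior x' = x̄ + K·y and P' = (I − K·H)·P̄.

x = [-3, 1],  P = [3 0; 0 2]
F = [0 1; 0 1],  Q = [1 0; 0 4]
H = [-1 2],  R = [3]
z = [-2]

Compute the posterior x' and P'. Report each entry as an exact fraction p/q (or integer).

x' = [19/22, -4/11]
P' = [65/22 17/11; 17/11 16/11]

x̄ = F·x = [1, 1]
P̄ = F·P·Fᵀ + Q = [3 2; 2 6]
y = z − H·x̄ = [-3]
S = H·P̄·Hᵀ + R = [22]
K = P̄·Hᵀ·S⁻¹ = [1/22; 5/11]
x' = x̄ + K·y = [19/22, -4/11]
P' = (I − K·H)·P̄ = [65/22 17/11; 17/11 16/11]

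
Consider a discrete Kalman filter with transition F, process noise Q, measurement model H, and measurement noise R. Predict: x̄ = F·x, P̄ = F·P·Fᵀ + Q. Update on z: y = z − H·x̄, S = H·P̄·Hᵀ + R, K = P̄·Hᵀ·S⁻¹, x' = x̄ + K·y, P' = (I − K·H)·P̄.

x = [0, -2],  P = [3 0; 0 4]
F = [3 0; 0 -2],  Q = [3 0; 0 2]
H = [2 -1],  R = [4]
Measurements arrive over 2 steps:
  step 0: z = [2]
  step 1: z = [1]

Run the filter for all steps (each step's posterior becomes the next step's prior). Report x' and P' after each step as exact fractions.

step 0: x' = [180/71, 230/71], P' = [330/71 540/71; 540/71 1116/71]
step 1: x' = [5641/5097, 15617/15291], P' = [3965/1699 17386/5097; 17386/5097 126488/15291]

step 0: x̄ = F·x = [0, 4]
step 0: P̄ = F·P·Fᵀ + Q = [30 0; 0 18]
step 0: y = z − H·x̄ = [6]
step 0: S = H·P̄·Hᵀ + R = [142]
step 0: K = P̄·Hᵀ·S⁻¹ = [30/71; -9/71]
step 0: x' = x̄ + K·y = [180/71, 230/71]
step 0: P' = (I − K·H)·P̄ = [330/71 540/71; 540/71 1116/71]
step 1: x̄ = F·x = [540/71, -460/71]
step 1: P̄ = F·P·Fᵀ + Q = [3183/71 -3240/71; -3240/71 4606/71]
step 1: y = z − H·x̄ = [-1469/71]
step 1: S = H·P̄·Hᵀ + R = [30582/71]
step 1: K = P̄·Hᵀ·S⁻¹ = [1601/5097; -5543/15291]
step 1: x' = x̄ + K·y = [5641/5097, 15617/15291]
step 1: P' = (I − K·H)·P̄ = [3965/1699 17386/5097; 17386/5097 126488/15291]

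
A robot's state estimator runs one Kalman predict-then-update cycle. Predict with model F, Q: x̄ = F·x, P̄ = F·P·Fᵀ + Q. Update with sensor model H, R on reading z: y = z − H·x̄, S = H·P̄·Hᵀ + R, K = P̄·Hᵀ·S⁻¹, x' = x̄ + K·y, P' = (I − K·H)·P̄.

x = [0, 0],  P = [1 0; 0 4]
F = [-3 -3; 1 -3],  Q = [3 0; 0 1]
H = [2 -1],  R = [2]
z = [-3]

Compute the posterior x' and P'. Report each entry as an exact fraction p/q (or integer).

x' = [-189/100, -21/25]
P' = [831/100 384/25; 384/25 754/25]

x̄ = F·x = [0, 0]
P̄ = F·P·Fᵀ + Q = [48 33; 33 38]
y = z − H·x̄ = [-3]
S = H·P̄·Hᵀ + R = [100]
K = P̄·Hᵀ·S⁻¹ = [63/100; 7/25]
x' = x̄ + K·y = [-189/100, -21/25]
P' = (I − K·H)·P̄ = [831/100 384/25; 384/25 754/25]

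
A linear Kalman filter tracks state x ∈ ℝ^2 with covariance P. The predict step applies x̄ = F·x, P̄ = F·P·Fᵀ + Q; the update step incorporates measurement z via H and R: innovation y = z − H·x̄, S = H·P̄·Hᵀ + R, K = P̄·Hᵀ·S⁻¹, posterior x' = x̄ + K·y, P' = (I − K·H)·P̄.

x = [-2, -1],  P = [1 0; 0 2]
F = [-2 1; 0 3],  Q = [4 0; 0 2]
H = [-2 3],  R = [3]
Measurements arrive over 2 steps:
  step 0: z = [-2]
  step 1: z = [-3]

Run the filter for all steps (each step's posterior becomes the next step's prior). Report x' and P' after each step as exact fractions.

step 0: x' = [427/151, 171/151], P' = [1506/151 1002/151; 1002/151 716/151]
step 1: x' = [-46865/40293, -70417/40293], P' = [51272/13431 32152/13431; 32152/13431 24542/13431]

step 0: x̄ = F·x = [3, -3]
step 0: P̄ = F·P·Fᵀ + Q = [10 6; 6 20]
step 0: y = z − H·x̄ = [13]
step 0: S = H·P̄·Hᵀ + R = [151]
step 0: K = P̄·Hᵀ·S⁻¹ = [-2/151; 48/151]
step 0: x' = x̄ + K·y = [427/151, 171/151]
step 0: P' = (I − K·H)·P̄ = [1506/151 1002/151; 1002/151 716/151]
step 1: x̄ = F·x = [-683/151, 513/151]
step 1: P̄ = F·P·Fᵀ + Q = [3336/151 -3864/151; -3864/151 6746/151]
step 1: y = z − H·x̄ = [-3358/151]
step 1: S = H·P̄·Hᵀ + R = [120879/151]
step 1: K = P̄·Hᵀ·S⁻¹ = [-6088/40293; 9322/40293]
step 1: x' = x̄ + K·y = [-46865/40293, -70417/40293]
step 1: P' = (I − K·H)·P̄ = [51272/13431 32152/13431; 32152/13431 24542/13431]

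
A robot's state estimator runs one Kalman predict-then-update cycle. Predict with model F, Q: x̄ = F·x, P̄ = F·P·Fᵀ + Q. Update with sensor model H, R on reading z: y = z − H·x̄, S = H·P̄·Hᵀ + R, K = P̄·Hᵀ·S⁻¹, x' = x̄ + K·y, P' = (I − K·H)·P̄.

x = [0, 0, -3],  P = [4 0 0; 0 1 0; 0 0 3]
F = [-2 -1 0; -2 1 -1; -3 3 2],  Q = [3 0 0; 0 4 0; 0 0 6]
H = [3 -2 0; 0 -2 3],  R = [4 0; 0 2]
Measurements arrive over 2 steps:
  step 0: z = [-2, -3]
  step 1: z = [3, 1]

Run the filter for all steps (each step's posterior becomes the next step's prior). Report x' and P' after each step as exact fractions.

step 0: x̄ = F·x = [0, 3, -6]
step 0: P̄ = F·P·Fᵀ + Q = [20 15 21; 15 24 21; 21 21 63]
step 0: y = z − H·x̄ = [4, 21]
step 0: S = H·P̄·Hᵀ + R = [100 69; 69 413]
step 0: K = P̄·Hᵀ·S⁻¹ = [10113/36539 1230/36539; -2274/36539 1707/36539; -1470/36539 13251/36539]
step 0: x' = x̄ + K·y = [66282/36539, 136368/36539, 53157/36539]
step 0: P' = (I − K·H)·P̄ = [386800/36539 559974/36539 374136/36539; 559974/36539 844509/36539 564144/36539; 374136/36539 564144/36539 384930/36539]
step 1: x̄ = F·x = [-268932/36539, -49353/36539, 316572/36539]
step 1: P̄ = F·P·Fᵀ + Q = [4741222/36539 2015107/36539 -4517481/36539; 2015107/36539 1051155/36539 -1893579/36539; -4517481/36539 -1893579/36539 5041299/36539]
step 1: y = z − H·x̄ = [817707/36539, -1011883/36539]
step 1: S = H·P̄·Hᵀ + R = [22840490/36539 -37181877/36539; -37181877/36539 72372337/36539]
step 1: K = P̄·Hᵀ·S⁻¹ = [2298030965/7403805859 -618101834/7403805859; -110111808/7403805859 -852788997/7403805859; -98195790/7403805859 1884182295/7403805859]
step 1: x' = x̄ + K·y = [14051901451/7403805859, 11152014612/7403805859, 9769567047/7403805859]
step 1: P' = (I − K·H)·P̄ = [22177573220/7403805859 28670297900/7403805859 18701464044/7403805859; 28670297900/7403805859 43225670466/7403805859 28248587646/7403805859; 18701464044/7403805859 28248587646/7403805859 20088513294/7403805859]

step 0: x' = [66282/36539, 136368/36539, 53157/36539], P' = [386800/36539 559974/36539 374136/36539; 559974/36539 844509/36539 564144/36539; 374136/36539 564144/36539 384930/36539]
step 1: x' = [14051901451/7403805859, 11152014612/7403805859, 9769567047/7403805859], P' = [22177573220/7403805859 28670297900/7403805859 18701464044/7403805859; 28670297900/7403805859 43225670466/7403805859 28248587646/7403805859; 18701464044/7403805859 28248587646/7403805859 20088513294/7403805859]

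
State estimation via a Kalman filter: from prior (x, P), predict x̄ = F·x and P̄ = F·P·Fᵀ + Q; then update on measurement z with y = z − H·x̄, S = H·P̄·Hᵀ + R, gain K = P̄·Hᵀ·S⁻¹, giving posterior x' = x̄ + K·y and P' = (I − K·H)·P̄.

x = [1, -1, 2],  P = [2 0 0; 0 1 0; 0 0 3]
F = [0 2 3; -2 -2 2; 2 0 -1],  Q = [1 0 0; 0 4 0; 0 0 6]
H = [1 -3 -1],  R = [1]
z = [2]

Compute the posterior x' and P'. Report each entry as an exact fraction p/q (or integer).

x̄ = F·x = [4, 4, 0]
P̄ = F·P·Fᵀ + Q = [32 14 -9; 14 28 -14; -9 -14 17]
y = z − H·x̄ = [10]
S = H·P̄·Hᵀ + R = [152]
K = P̄·Hᵀ·S⁻¹ = [-1/152; -7/19; 2/19]
x' = x̄ + K·y = [299/76, 6/19, 20/19]
P' = (I − K·H)·P̄ = [4863/152 259/19 -169/19; 259/19 140/19 -154/19; -169/19 -154/19 291/19]

x' = [299/76, 6/19, 20/19]
P' = [4863/152 259/19 -169/19; 259/19 140/19 -154/19; -169/19 -154/19 291/19]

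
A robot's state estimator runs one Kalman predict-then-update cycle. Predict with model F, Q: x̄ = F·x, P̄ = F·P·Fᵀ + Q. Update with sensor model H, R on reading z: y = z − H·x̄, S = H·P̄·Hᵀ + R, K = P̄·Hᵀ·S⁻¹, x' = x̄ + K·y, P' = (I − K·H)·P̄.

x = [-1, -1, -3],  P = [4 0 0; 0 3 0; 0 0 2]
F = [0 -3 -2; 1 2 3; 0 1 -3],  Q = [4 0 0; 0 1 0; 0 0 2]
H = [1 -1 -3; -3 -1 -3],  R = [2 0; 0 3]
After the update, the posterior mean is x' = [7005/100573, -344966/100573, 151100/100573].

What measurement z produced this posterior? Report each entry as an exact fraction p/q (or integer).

z = [-1, -1]

x̄ = F·x = [9, -12, 8]
P̄ = F·P·Fᵀ + Q = [39 -30 3; -30 35 -12; 3 -12 23]
S = H·P̄·Hᵀ + R = [253 11; 11 398]
K = P̄·Hᵀ·S⁻¹ = [24936/100573 -2268/9143; -12543/100573 2122/9143; -20766/100573 -1464/9143]
x' − x̄ = [-898152/100573, 861910/100573, -653484/100573] = K·y
y = (KᵀK)⁻¹·Kᵀ·(x' − x̄) = [2, 38]
z = y + H·x̄ = [2, 38] + [-3, -39] = [-1, -1]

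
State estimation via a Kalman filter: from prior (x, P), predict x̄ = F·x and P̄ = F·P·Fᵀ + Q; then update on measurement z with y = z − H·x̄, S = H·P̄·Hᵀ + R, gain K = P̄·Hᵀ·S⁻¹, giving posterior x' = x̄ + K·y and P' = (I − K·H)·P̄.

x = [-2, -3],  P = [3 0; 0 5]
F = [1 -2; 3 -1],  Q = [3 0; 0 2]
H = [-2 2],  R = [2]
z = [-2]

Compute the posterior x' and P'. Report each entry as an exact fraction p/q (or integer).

x̄ = F·x = [4, -3]
P̄ = F·P·Fᵀ + Q = [26 19; 19 34]
y = z − H·x̄ = [12]
S = H·P̄·Hᵀ + R = [90]
K = P̄·Hᵀ·S⁻¹ = [-7/45; 1/3]
x' = x̄ + K·y = [32/15, 1]
P' = (I − K·H)·P̄ = [1072/45 71/3; 71/3 24]

x' = [32/15, 1]
P' = [1072/45 71/3; 71/3 24]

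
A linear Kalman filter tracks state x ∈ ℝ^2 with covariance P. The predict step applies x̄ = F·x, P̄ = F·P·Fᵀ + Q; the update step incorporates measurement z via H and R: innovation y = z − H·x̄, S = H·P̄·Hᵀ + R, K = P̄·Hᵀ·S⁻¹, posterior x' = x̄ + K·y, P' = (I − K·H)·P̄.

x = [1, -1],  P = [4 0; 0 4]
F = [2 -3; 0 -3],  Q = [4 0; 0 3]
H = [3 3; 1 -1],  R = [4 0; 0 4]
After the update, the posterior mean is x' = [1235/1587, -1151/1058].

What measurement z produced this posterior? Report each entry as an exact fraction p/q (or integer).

x̄ = F·x = [5, 3]
P̄ = F·P·Fᵀ + Q = [56 36; 36 39]
S = H·P̄·Hᵀ + R = [1507 51; 51 27]
K = P̄·Hᵀ·S⁻¹ = [268/1587 2008/4761; 173/1058 -1333/3174]
x' − x̄ = [-6700/1587, -4325/1058] = K·y
y = (KᵀK)⁻¹·Kᵀ·(x' − x̄) = [-25, 0]
z = y + H·x̄ = [-25, 0] + [24, 2] = [-1, 2]

z = [-1, 2]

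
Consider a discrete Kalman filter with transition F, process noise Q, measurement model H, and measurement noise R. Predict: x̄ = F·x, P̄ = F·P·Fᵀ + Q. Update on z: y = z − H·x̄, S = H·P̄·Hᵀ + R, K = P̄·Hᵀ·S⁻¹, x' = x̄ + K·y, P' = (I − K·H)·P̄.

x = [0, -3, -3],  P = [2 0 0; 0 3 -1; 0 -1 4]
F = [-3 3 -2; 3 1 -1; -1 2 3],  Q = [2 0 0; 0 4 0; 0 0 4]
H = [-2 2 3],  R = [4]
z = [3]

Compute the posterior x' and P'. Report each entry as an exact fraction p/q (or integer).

x̄ = F·x = [-3, 0, -15]
P̄ = F·P·Fᵀ + Q = [75 4 -5; 4 31 -13; -5 -13 42]
y = z − H·x̄ = [42]
S = H·P̄·Hᵀ + R = [678]
K = P̄·Hᵀ·S⁻¹ = [-157/678; 5/226; 55/339]
x' = x̄ + K·y = [-1438/113, 105/113, -925/113]
P' = (I − K·H)·P̄ = [26201/678 1689/226 6940/339; 1689/226 6931/226 -1744/113; 6940/339 -1744/113 8188/339]

x' = [-1438/113, 105/113, -925/113]
P' = [26201/678 1689/226 6940/339; 1689/226 6931/226 -1744/113; 6940/339 -1744/113 8188/339]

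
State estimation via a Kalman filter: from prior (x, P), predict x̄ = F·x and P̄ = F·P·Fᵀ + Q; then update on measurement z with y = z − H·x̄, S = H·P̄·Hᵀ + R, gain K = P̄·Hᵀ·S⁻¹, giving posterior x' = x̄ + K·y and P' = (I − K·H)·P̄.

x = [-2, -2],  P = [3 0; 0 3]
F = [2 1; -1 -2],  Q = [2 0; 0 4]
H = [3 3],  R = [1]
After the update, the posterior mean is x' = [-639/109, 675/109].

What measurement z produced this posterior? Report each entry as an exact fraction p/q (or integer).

x̄ = F·x = [-6, 6]
P̄ = F·P·Fᵀ + Q = [17 -12; -12 19]
S = H·P̄·Hᵀ + R = [109]
K = P̄·Hᵀ·S⁻¹ = [15/109; 21/109]
x' − x̄ = [15/109, 21/109] = K·y
y = (KᵀK)⁻¹·Kᵀ·(x' − x̄) = [1]
z = y + H·x̄ = [1] + [0] = [1]

z = [1]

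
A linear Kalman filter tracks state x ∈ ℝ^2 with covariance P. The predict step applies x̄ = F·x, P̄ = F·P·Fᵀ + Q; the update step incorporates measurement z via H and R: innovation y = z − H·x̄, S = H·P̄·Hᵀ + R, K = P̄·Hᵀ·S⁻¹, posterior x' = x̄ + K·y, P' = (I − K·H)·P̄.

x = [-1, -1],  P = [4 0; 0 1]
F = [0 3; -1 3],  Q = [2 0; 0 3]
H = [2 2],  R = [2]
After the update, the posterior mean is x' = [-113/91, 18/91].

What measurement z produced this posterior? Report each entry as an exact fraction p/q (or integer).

x̄ = F·x = [-3, -2]
P̄ = F·P·Fᵀ + Q = [11 9; 9 16]
S = H·P̄·Hᵀ + R = [182]
K = P̄·Hᵀ·S⁻¹ = [20/91; 25/91]
x' − x̄ = [160/91, 200/91] = K·y
y = (KᵀK)⁻¹·Kᵀ·(x' − x̄) = [8]
z = y + H·x̄ = [8] + [-10] = [-2]

z = [-2]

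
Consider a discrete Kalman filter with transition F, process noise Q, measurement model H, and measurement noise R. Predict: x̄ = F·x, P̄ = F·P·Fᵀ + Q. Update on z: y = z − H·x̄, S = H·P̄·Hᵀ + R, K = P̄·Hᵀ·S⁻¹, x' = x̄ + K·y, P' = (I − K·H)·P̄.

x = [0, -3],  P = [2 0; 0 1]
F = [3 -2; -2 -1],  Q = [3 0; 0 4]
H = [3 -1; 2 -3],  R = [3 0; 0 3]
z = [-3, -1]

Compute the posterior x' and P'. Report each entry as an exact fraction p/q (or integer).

x' = [-2222/4313, 71/227]
P' = [2325/4313 105/227; 105/227 156/227]

x̄ = F·x = [6, 3]
P̄ = F·P·Fᵀ + Q = [25 -10; -10 13]
y = z − H·x̄ = [-18, -4]
S = H·P̄·Hᵀ + R = [301 299; 299 340]
K = P̄·Hᵀ·S⁻¹ = [1660/4313 -445/4313; 53/227 -86/227]
x' = x̄ + K·y = [-2222/4313, 71/227]
P' = (I − K·H)·P̄ = [2325/4313 105/227; 105/227 156/227]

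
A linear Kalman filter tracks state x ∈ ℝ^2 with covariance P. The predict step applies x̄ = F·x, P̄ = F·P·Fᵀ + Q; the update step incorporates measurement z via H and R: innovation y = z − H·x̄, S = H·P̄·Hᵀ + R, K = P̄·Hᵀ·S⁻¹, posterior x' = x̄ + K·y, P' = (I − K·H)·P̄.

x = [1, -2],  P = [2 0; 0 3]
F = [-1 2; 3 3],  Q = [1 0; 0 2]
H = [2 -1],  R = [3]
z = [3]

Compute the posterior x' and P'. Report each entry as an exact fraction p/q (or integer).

x̄ = F·x = [-5, -3]
P̄ = F·P·Fᵀ + Q = [15 12; 12 47]
y = z − H·x̄ = [10]
S = H·P̄·Hᵀ + R = [62]
K = P̄·Hᵀ·S⁻¹ = [9/31; -23/62]
x' = x̄ + K·y = [-65/31, -208/31]
P' = (I − K·H)·P̄ = [303/31 579/31; 579/31 2385/62]

x' = [-65/31, -208/31]
P' = [303/31 579/31; 579/31 2385/62]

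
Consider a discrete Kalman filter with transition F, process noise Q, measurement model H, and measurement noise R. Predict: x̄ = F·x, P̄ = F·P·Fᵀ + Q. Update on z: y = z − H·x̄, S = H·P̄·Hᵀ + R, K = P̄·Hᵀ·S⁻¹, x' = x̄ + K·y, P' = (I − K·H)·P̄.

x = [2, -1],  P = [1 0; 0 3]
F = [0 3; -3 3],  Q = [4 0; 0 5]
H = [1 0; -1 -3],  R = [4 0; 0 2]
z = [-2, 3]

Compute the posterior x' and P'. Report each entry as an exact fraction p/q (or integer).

x' = [-1138/1799, -3117/3598]
P' = [4940/1799 -1572/1799; -1572/1799 895/1799]

x̄ = F·x = [-3, -9]
P̄ = F·P·Fᵀ + Q = [31 27; 27 41]
y = z − H·x̄ = [1, -27]
S = H·P̄·Hᵀ + R = [35 -112; -112 564]
K = P̄·Hᵀ·S⁻¹ = [1235/1799 -16/257; -393/1799 -159/514]
x' = x̄ + K·y = [-1138/1799, -3117/3598]
P' = (I − K·H)·P̄ = [4940/1799 -1572/1799; -1572/1799 895/1799]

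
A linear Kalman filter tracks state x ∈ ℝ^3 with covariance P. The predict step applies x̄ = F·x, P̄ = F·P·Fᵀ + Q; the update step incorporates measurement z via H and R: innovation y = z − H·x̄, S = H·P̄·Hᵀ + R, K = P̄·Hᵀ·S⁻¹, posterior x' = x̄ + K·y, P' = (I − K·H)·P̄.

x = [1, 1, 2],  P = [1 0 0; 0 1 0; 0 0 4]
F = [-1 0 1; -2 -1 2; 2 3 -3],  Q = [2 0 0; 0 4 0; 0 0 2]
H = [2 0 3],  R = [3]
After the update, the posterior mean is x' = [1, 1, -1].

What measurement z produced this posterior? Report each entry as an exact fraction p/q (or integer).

z = [-1]

x̄ = F·x = [1, 1, -1]
P̄ = F·P·Fᵀ + Q = [7 10 -14; 10 25 -31; -14 -31 51]
S = H·P̄·Hᵀ + R = [322]
K = P̄·Hᵀ·S⁻¹ = [-2/23; -73/322; 125/322]
x' − x̄ = [0, 0, 0] = K·y
y = (KᵀK)⁻¹·Kᵀ·(x' − x̄) = [0]
z = y + H·x̄ = [0] + [-1] = [-1]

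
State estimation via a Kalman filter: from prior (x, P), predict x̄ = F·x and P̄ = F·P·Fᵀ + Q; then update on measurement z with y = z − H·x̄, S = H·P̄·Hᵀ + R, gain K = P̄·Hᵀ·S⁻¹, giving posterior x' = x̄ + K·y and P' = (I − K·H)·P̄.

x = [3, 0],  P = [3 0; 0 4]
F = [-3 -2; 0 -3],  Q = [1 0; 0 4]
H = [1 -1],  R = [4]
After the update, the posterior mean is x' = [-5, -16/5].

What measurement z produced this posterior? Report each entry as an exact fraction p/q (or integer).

x̄ = F·x = [-9, 0]
P̄ = F·P·Fᵀ + Q = [44 24; 24 40]
S = H·P̄·Hᵀ + R = [40]
K = P̄·Hᵀ·S⁻¹ = [1/2; -2/5]
x' − x̄ = [4, -16/5] = K·y
y = (KᵀK)⁻¹·Kᵀ·(x' − x̄) = [8]
z = y + H·x̄ = [8] + [-9] = [-1]

z = [-1]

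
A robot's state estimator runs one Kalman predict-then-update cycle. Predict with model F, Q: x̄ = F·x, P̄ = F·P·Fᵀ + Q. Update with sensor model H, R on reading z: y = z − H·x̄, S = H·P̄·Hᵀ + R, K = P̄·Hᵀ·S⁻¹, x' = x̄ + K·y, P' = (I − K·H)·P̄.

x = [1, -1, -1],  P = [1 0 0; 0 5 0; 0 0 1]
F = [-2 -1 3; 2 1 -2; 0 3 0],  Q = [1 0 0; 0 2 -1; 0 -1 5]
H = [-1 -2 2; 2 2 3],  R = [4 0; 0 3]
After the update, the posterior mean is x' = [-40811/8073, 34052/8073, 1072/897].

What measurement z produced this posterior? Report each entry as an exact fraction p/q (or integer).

z = [-1, 2]

x̄ = F·x = [-4, 3, -3]
P̄ = F·P·Fᵀ + Q = [19 -15 -15; -15 15 14; -15 14 50]
S = H·P̄·Hᵀ + R = [171 249; 249 457]
K = P̄·Hᵀ·S⁻¹ = [265/8073 -266/2691; -4517/16146 1315/5382; 323/1794 135/598]
x' − x̄ = [-8519/8073, 9833/8073, 3763/897] = K·y
y = (KᵀK)⁻¹·Kᵀ·(x' − x̄) = [7, 13]
z = y + H·x̄ = [7, 13] + [-8, -11] = [-1, 2]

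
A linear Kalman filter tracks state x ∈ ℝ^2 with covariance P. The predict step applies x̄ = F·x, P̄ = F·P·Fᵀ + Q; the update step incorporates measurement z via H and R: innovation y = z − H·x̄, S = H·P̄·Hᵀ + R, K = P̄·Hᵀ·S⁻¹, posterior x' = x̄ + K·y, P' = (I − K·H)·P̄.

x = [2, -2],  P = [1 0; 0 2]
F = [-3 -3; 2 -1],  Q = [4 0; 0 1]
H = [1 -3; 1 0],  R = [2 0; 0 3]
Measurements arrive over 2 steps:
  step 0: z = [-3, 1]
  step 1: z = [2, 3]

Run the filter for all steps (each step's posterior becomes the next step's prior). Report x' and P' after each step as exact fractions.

step 0: x' = [3410/2303, 537/329], P' = [6045/2303 279/329; 279/329 23/47]
step 1: x' = [1998867/2174801, -1117925/2174801], P' = [4165548/2174801 1163358/2174801; 1163358/2174801 770284/2174801]

step 0: x̄ = F·x = [0, 6]
step 0: P̄ = F·P·Fᵀ + Q = [31 0; 0 7]
step 0: y = z − H·x̄ = [15, 1]
step 0: S = H·P̄·Hᵀ + R = [96 31; 31 34]
step 0: K = P̄·Hᵀ·S⁻¹ = [93/2303 2015/2303; -102/329 93/329]
step 0: x' = x̄ + K·y = [3410/2303, 537/329]
step 0: P' = (I − K·H)·P̄ = [6045/2303 279/329; 279/329 23/47]
step 1: x̄ = F·x = [-21507/2303, 3061/2303]
step 1: P̄ = F·P·Fᵀ + Q = [108914/2303 -38748/2303; -38748/2303 19798/2303]
step 1: y = z − H·x̄ = [35296/2303, 28416/2303]
step 1: S = H·P̄·Hᵀ + R = [524190/2303 225158/2303; 225158/2303 115823/2303]
step 1: K = P̄·Hᵀ·S⁻¹ = [337737/2174801 1388516/2174801; -573747/2174801 387786/2174801]
step 1: x' = x̄ + K·y = [1998867/2174801, -1117925/2174801]
step 1: P' = (I − K·H)·P̄ = [4165548/2174801 1163358/2174801; 1163358/2174801 770284/2174801]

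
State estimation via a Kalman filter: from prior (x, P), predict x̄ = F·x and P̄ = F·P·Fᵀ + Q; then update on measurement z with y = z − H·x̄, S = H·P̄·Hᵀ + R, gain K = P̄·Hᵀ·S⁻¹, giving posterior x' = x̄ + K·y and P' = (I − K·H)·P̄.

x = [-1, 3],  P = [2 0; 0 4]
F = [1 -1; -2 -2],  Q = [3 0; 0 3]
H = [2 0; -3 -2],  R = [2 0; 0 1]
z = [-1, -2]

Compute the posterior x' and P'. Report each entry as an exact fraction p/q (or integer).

x̄ = F·x = [-4, -4]
P̄ = F·P·Fᵀ + Q = [9 4; 4 27]
y = z − H·x̄ = [7, -22]
S = H·P̄·Hᵀ + R = [38 -70; -70 238]
K = P̄·Hᵀ·S⁻¹ = [131/296 -5/296; -97/148 -487/1036]
x' = x̄ + K·y = [-157/296, 1817/1036]
P' = (I − K·H)·P̄ = [131/296 -97/148; -97/148 631/518]

x' = [-157/296, 1817/1036]
P' = [131/296 -97/148; -97/148 631/518]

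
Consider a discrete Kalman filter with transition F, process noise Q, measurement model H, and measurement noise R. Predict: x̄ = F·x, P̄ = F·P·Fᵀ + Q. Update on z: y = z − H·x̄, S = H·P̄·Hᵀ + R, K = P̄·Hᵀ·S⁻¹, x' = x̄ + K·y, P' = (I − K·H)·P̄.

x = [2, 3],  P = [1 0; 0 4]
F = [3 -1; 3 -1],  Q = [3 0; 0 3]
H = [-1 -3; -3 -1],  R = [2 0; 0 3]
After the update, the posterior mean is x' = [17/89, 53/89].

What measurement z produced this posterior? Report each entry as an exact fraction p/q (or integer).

z = [-2, -1]

x̄ = F·x = [3, 3]
P̄ = F·P·Fᵀ + Q = [16 13; 13 16]
S = H·P̄·Hᵀ + R = [240 226; 226 241]
K = P̄·Hᵀ·S⁻¹ = [531/6764 -1105/3382; -2271/6764 293/3382]
x' − x̄ = [-250/89, -214/89] = K·y
y = (KᵀK)⁻¹·Kᵀ·(x' − x̄) = [10, 11]
z = y + H·x̄ = [10, 11] + [-12, -12] = [-2, -1]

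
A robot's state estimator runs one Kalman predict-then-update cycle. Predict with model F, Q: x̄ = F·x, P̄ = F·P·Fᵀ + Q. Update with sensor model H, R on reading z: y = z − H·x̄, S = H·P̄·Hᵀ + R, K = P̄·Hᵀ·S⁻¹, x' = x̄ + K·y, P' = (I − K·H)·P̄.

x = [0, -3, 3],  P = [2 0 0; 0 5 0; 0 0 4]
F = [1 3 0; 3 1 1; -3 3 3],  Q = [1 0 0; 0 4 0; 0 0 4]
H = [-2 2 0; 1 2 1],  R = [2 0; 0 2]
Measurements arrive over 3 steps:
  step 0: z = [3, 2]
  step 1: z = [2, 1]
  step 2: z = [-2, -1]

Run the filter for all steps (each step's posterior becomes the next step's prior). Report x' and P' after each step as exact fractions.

step 0: x̄ = F·x = [-9, 0, 0]
step 0: P̄ = F·P·Fᵀ + Q = [48 21 39; 21 31 9; 39 9 103]
step 0: y = z − H·x̄ = [-15, 11]
step 0: S = H·P̄·Hᵀ + R = [150 -74; -74 475]
step 0: K = P̄·Hᵀ·S⁻¹ = [-8052/32887 7677/32887; 8154/32887 7640/32887; -8330/32887 9780/32887]
step 0: x' = x̄ + K·y = [-90756/32887, -38270/32887, 232530/32887]
step 0: P' = (I − K·H)·P̄ = [153435/32887 145383/32887 -428847/32887; 145383/32887 153537/32887 -437177/32887; -428847/32887 -437177/32887 1322761/32887]
step 1: x̄ = F·x = [-205566/32887, -78008/32887, 855048/32887]
step 1: P̄ = F·P·Fᵀ + Q = [2440453/32887 634368/32887 -5171904/32887; 634368/32887 413623/32887 -1275867/32887; -5171904/32887 -1275867/32887 12032311/32887]
step 1: y = z − H·x̄ = [-189342/32887, -460579/32887]
step 1: S = H·P̄·Hᵀ + R = [6407134/32887 3296924/32887; 3296924/32887 3283226/32887]
step 1: K = P̄·Hᵀ·S⁻¹ = [-53494620/77282521 38575105/154565042; -15674166/77282521 40223567/154565042; 86491414/77282521 29135669/154565042]
step 1: x' = x̄ + K·y = [-890401801/154565042, -749471955/154565042, 2614660447/154565042]
step 1: P' = (I − K·H)·P̄ = [1434298723/154565042 1327309483/154565042 -4011767479/154565042; 1327309483/154565042 1295961151/154565042 -3838784651/154565042; -4011767479/154565042 -3838784651/154565042 11747608119/154565042]
step 2: x̄ = F·x = [-1569408833/77282521, -806016911/154565042, 8266770879/154565042]
step 2: P̄ = F·P·Fᵀ + Q = [10608185511/77282521 2967876510/77282521 -23593733502/77282521; 2967876510/77282521 2786200667/154565042 -12917436579/154565042; -23593733502/77282521 -12917436579/154565042 110141192315/154565042]
step 2: y = z − H·x̄ = [-2487365797/77282521, -3670484433/154565042]
step 2: S = H·P̄·Hᵀ + R = [24416696340/77282521 12690307717/77282521; 12690307717/77282521 20509827845/154565042]
step 2: K = P̄·Hᵀ·S⁻¹ = [-870020205078/1156111474241 281862460014/1156111474241; -302219381880/1156111474241 294552767731/1156111474241; 1499839584272/1156111474241 236310086085/1156111474241]
step 2: x' = x̄ + K·y = [-2169170240458/1156111474241, -3296582680937/1156111474241, 7948995413773/1156111474241]
step 2: P' = (I − K·H)·P̄ = [12381468966909/1156111474241 11511448761831/1156111474241 -34840641570543/1156111474241; 11511448761831/1156111474241 11209229379951/1156111474241 -33340801986271/1156111474241; -34840641570543/1156111474241 -33340801986271/1156111474241 101994865715255/1156111474241]

step 0: x' = [-90756/32887, -38270/32887, 232530/32887], P' = [153435/32887 145383/32887 -428847/32887; 145383/32887 153537/32887 -437177/32887; -428847/32887 -437177/32887 1322761/32887]
step 1: x' = [-890401801/154565042, -749471955/154565042, 2614660447/154565042], P' = [1434298723/154565042 1327309483/154565042 -4011767479/154565042; 1327309483/154565042 1295961151/154565042 -3838784651/154565042; -4011767479/154565042 -3838784651/154565042 11747608119/154565042]
step 2: x' = [-2169170240458/1156111474241, -3296582680937/1156111474241, 7948995413773/1156111474241], P' = [12381468966909/1156111474241 11511448761831/1156111474241 -34840641570543/1156111474241; 11511448761831/1156111474241 11209229379951/1156111474241 -33340801986271/1156111474241; -34840641570543/1156111474241 -33340801986271/1156111474241 101994865715255/1156111474241]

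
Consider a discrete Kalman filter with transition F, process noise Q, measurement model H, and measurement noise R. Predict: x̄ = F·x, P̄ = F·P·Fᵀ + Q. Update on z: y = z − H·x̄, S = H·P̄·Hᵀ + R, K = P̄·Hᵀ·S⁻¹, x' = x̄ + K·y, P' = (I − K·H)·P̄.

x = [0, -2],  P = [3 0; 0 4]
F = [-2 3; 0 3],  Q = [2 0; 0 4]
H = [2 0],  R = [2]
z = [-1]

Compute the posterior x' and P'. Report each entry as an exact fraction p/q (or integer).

x̄ = F·x = [-6, -6]
P̄ = F·P·Fᵀ + Q = [50 36; 36 40]
y = z − H·x̄ = [11]
S = H·P̄·Hᵀ + R = [202]
K = P̄·Hᵀ·S⁻¹ = [50/101; 36/101]
x' = x̄ + K·y = [-56/101, -210/101]
P' = (I − K·H)·P̄ = [50/101 36/101; 36/101 1448/101]

x' = [-56/101, -210/101]
P' = [50/101 36/101; 36/101 1448/101]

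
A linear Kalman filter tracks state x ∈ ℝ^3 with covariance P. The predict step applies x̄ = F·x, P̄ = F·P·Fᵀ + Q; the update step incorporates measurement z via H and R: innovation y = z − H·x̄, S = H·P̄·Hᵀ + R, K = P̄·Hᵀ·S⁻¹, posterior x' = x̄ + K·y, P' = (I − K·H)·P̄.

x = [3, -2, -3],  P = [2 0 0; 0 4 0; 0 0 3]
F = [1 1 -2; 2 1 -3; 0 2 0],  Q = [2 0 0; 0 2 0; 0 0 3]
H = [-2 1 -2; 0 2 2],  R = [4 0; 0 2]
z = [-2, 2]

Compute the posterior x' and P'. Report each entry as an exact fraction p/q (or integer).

x̄ = F·x = [7, 13, -4]
P̄ = F·P·Fᵀ + Q = [20 26 8; 26 41 8; 8 8 19]
y = z − H·x̄ = [-9, -16]
S = H·P̄·Hᵀ + R = [129 -146; -146 306]
K = P̄·Hᵀ·S⁻¹ = [374/9079 2196/9079; 3023/9079 4350/9079; -3096/9079 125/9079]
x' = x̄ + K·y = [25051/9079, 21220/9079, -10452/9079]
P' = (I − K·H)·P̄ = [43472/9079 30944/9079 -28748/9079; 30944/9079 27560/9079 -23210/9079; -28748/9079 -23210/9079 23335/9079]

x' = [25051/9079, 21220/9079, -10452/9079]
P' = [43472/9079 30944/9079 -28748/9079; 30944/9079 27560/9079 -23210/9079; -28748/9079 -23210/9079 23335/9079]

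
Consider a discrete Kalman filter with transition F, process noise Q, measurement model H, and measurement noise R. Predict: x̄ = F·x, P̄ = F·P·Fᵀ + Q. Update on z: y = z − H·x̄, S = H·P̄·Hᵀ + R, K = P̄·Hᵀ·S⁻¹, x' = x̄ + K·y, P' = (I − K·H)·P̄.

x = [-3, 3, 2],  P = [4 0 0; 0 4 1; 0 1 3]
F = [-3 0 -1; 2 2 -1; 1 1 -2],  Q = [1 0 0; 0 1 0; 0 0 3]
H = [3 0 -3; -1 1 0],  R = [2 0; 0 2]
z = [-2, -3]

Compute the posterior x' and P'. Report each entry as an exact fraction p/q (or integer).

x' = [10574/3653, 3069/3653, 12424/3653]
P' = [24665/3653 21521/3653 24559/3653; 21521/3653 74413/10959 21531/3653; 24559/3653 21531/3653 25247/3653]

x̄ = F·x = [7, -2, -4]
P̄ = F·P·Fᵀ + Q = [40 -23 -7; -23 32 17; -7 17 19]
y = z − H·x̄ = [-35, 6]
S = H·P̄·Hᵀ + R = [659 -261; -261 120]
K = P̄·Hᵀ·S⁻¹ = [159/3653 -1572/3653; -15/3653 4925/10959; -1032/3653 -1514/3653]
x' = x̄ + K·y = [10574/3653, 3069/3653, 12424/3653]
P' = (I − K·H)·P̄ = [24665/3653 21521/3653 24559/3653; 21521/3653 74413/10959 21531/3653; 24559/3653 21531/3653 25247/3653]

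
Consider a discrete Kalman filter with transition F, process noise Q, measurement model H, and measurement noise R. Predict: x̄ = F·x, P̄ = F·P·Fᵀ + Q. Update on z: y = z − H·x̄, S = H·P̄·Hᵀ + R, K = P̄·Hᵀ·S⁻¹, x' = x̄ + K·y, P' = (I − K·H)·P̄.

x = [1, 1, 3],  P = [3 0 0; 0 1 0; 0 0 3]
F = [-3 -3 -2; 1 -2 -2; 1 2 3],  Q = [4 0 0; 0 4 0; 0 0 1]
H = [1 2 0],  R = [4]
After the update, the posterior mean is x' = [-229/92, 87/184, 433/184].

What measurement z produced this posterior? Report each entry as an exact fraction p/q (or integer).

x̄ = F·x = [-12, -7, 12]
P̄ = F·P·Fᵀ + Q = [52 9 -33; 9 23 -19; -33 -19 35]
S = H·P̄·Hᵀ + R = [184]
K = P̄·Hᵀ·S⁻¹ = [35/92; 55/184; -71/184]
x' − x̄ = [875/92, 1375/184, -1775/184] = K·y
y = (KᵀK)⁻¹·Kᵀ·(x' − x̄) = [25]
z = y + H·x̄ = [25] + [-26] = [-1]

z = [-1]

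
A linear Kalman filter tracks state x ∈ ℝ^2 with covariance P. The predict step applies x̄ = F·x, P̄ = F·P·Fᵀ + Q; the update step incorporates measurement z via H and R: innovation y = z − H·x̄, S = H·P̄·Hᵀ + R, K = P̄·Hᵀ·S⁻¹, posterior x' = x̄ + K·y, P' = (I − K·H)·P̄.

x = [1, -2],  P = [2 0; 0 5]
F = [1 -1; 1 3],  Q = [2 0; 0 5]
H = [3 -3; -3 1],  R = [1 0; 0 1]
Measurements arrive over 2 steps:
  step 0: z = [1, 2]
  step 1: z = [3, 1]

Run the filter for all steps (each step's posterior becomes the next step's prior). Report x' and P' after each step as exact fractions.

step 0: x' = [-11731/11759, -1380/1069], P' = [2999/11759 325/1069; 325/1069 494/1069]
step 1: x' = [-11056387/11845313, -23023549/11845313], P' = [2779791/11845313 3299835/11845313; 3299835/11845313 5091132/11845313]

step 0: x̄ = F·x = [3, -5]
step 0: P̄ = F·P·Fᵀ + Q = [9 -13; -13 52]
step 0: y = z − H·x̄ = [-23, 16]
step 0: S = H·P̄·Hᵀ + R = [784 -393; -393 212]
step 0: K = P̄·Hᵀ·S⁻¹ = [-1728/11759 -5422/11759; -507/1069 -481/1069]
step 0: x' = x̄ + K·y = [-11731/11759, -1380/1069]
step 0: P' = (I − K·H)·P̄ = [2999/11759 325/1069; 325/1069 494/1069]
step 1: x̄ = F·x = [3449/11759, -57271/11759]
step 1: P̄ = F·P·Fᵀ + Q = [24801/11759 -6153/11759; -6153/11759 132150/11759]
step 1: y = z − H·x̄ = [-13353/1069, 79377/11759]
step 1: S = H·P̄·Hᵀ + R = [139552/1069 -63045/1069; -63045/1069 404036/11759]
step 1: K = P̄·Hᵀ·S⁻¹ = [-1560132/11845313 -5039538/11845313; -5373891/11845313 -4808373/11845313]
step 1: x' = x̄ + K·y = [-11056387/11845313, -23023549/11845313]
step 1: P' = (I − K·H)·P̄ = [2779791/11845313 3299835/11845313; 3299835/11845313 5091132/11845313]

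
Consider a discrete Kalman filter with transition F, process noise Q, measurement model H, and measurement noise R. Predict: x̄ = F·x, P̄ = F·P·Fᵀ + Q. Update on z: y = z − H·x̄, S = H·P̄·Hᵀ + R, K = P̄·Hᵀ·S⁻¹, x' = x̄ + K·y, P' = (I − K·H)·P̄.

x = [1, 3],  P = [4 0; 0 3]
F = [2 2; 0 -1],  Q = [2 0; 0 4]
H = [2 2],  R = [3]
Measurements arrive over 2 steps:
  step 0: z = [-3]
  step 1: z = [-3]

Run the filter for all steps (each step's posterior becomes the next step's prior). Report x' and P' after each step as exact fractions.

step 0: x' = [200/103, -335/103], P' = [786/103 -714/103; -714/103 717/103]
step 1: x' = [-22090/6801, 12547/6801], P' = [23702/6801 -22202/6801; -22202/6801 25571/6801]

step 0: x̄ = F·x = [8, -3]
step 0: P̄ = F·P·Fᵀ + Q = [30 -6; -6 7]
step 0: y = z − H·x̄ = [-13]
step 0: S = H·P̄·Hᵀ + R = [103]
step 0: K = P̄·Hᵀ·S⁻¹ = [48/103; 2/103]
step 0: x' = x̄ + K·y = [200/103, -335/103]
step 0: P' = (I − K·H)·P̄ = [786/103 -714/103; -714/103 717/103]
step 1: x̄ = F·x = [-270/103, 335/103]
step 1: P̄ = F·P·Fᵀ + Q = [506/103 -6/103; -6/103 1129/103]
step 1: y = z − H·x̄ = [-439/103]
step 1: S = H·P̄·Hᵀ + R = [6801/103]
step 1: K = P̄·Hᵀ·S⁻¹ = [1000/6801; 2246/6801]
step 1: x' = x̄ + K·y = [-22090/6801, 12547/6801]
step 1: P' = (I − K·H)·P̄ = [23702/6801 -22202/6801; -22202/6801 25571/6801]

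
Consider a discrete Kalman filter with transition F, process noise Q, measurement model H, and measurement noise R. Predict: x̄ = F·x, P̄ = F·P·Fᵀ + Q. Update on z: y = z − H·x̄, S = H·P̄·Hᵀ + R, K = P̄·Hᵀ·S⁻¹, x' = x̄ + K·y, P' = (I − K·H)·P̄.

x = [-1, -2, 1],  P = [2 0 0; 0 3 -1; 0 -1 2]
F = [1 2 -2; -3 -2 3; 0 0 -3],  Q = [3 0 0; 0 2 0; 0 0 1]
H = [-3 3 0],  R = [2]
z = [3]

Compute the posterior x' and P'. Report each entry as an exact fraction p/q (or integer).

x' = [-527/1577, 1082/1577, 1317/1577]
P' = [4080/1577 3934/1577 792/1577; 3934/1577 4138/1577 708/1577; 792/1577 708/1577 14087/1577]

x̄ = F·x = [-7, 10, -3]
P̄ = F·P·Fᵀ + Q = [33 -40 18; -40 62 -24; 18 -24 19]
y = z − H·x̄ = [-48]
S = H·P̄·Hᵀ + R = [1577]
K = P̄·Hᵀ·S⁻¹ = [-219/1577; 306/1577; -126/1577]
x' = x̄ + K·y = [-527/1577, 1082/1577, 1317/1577]
P' = (I − K·H)·P̄ = [4080/1577 3934/1577 792/1577; 3934/1577 4138/1577 708/1577; 792/1577 708/1577 14087/1577]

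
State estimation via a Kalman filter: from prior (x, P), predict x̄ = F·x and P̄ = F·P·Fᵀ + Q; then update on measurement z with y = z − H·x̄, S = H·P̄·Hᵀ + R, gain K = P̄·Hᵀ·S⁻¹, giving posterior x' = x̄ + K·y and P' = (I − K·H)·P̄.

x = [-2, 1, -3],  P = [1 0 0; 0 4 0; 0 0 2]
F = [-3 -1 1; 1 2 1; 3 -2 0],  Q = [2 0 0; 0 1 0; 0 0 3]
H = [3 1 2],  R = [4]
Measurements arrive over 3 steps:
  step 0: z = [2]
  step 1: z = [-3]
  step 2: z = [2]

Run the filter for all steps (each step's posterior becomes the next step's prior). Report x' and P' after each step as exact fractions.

step 0: x̄ = F·x = [2, -3, -8]
step 0: P̄ = F·P·Fᵀ + Q = [17 -9 -1; -9 20 -13; -1 -13 28]
step 0: y = z − H·x̄ = [15]
step 0: S = H·P̄·Hᵀ + R = [171]
step 0: K = P̄·Hᵀ·S⁻¹ = [40/171; -11/57; 40/171]
step 0: x' = x̄ + K·y = [314/57, -112/19, -256/57]
step 0: P' = (I − K·H)·P̄ = [1307/171 -73/57 -1771/171; -73/57 259/19 -301/57; -1771/171 -301/57 3188/171]
step 1: x̄ = F·x = [-862/57, -614/57, 538/19]
step 1: P̄ = F·P·Fᵀ + Q = [28742/171 -1223/171 -3755/57; -1223/171 5960/171 -3262/57; -3755/57 -3262/57 2692/19]
step 1: y = z − H·x̄ = [-199/57]
step 1: S = H·P̄·Hᵀ + R = [180572/171]
step 1: K = P̄·Hᵀ·S⁻¹ = [62473/180572; -17281/180572; 4875/180572]
step 1: x' = x̄ + K·y = [-2948863/180572, -1884777/180572, 5096019/180572]
step 1: P' = (I − K·H)·P̄ = [7527045/180572 5021967/180572 -13676605/180572; 5021967/180572 4547229/180572 -9841127/180572; -13676605/180572 -9841127/180572 25445221/180572]
step 2: x̄ = F·x = [2261055/25796, -811199/90286, -5077035/180572]
step 2: P̄ = F·P·Fᵀ + Q = [32852955/25796 -1705147/12898 -9275801/25796; -1705147/12898 1177976/45143 1566263/90286; -9275801/25796 1566263/90286 26210433/180572]
step 2: y = z − H·x̄ = [-35344543/180572]
step 2: S = H·P̄·Hᵀ + R = [1270142561/180572]
step 2: K = P̄·Hᵀ·S⁻¹ = [536178783/1270142561; -60639218/1270142561; -139238429/1270142561]
step 2: x' = x̄ + K·y = [6379955178/1270142561, 457372668/1270142561, -8457787454/1270142561]
step 2: P' = (I − K·H)·P̄ = [25518172593/1270142561 12142221523/1270142561 -43276012085/1270142561; 12142221523/1270142561 12779805585/1270142561 -24724513513/1270142561; -43276012085/1270142561 -24724513513/1270142561 76997798026/1270142561]

step 0: x' = [314/57, -112/19, -256/57], P' = [1307/171 -73/57 -1771/171; -73/57 259/19 -301/57; -1771/171 -301/57 3188/171]
step 1: x' = [-2948863/180572, -1884777/180572, 5096019/180572], P' = [7527045/180572 5021967/180572 -13676605/180572; 5021967/180572 4547229/180572 -9841127/180572; -13676605/180572 -9841127/180572 25445221/180572]
step 2: x' = [6379955178/1270142561, 457372668/1270142561, -8457787454/1270142561], P' = [25518172593/1270142561 12142221523/1270142561 -43276012085/1270142561; 12142221523/1270142561 12779805585/1270142561 -24724513513/1270142561; -43276012085/1270142561 -24724513513/1270142561 76997798026/1270142561]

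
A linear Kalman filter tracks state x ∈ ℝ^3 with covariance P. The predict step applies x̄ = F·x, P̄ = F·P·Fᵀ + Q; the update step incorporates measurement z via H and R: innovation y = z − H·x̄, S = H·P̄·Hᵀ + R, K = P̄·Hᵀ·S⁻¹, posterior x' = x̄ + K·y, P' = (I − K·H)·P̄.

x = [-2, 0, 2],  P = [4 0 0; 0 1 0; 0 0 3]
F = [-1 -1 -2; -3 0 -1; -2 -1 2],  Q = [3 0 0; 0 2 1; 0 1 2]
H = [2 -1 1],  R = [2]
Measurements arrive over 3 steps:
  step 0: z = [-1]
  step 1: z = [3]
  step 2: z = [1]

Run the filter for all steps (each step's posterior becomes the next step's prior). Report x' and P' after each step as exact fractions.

step 0: x' = [-83/32, 57/16, 125/16], P' = [279/32 155/16 -105/16; 155/16 279/8 131/8; -105/16 131/8 239/8]
step 1: x' = [-16498/3275, 19874/3275, 62453/3275], P' = [549142/16375 -253896/16375 -1332162/16375; -253896/16375 289923/16375 808281/16375; -1332162/16375 808281/16375 3475757/16375]
step 2: x' = [430523/472387, -8158711/1889548, -9985477/1889548], P' = [34515575/472387 -67001587/1889548 -338568901/1889548; -67001587/1889548 210901041/7558192 746749615/7558192; -338568901/1889548 746749615/7558192 3433729297/7558192]

step 0: x̄ = F·x = [-2, 4, 8]
step 0: P̄ = F·P·Fᵀ + Q = [20 18 -3; 18 41 19; -3 19 31]
step 0: y = z − H·x̄ = [-1]
step 0: S = H·P̄·Hᵀ + R = [32]
step 0: K = P̄·Hᵀ·S⁻¹ = [19/32; 7/16; 3/16]
step 0: x' = x̄ + K·y = [-83/32, 57/16, 125/16]
step 0: P' = (I − K·H)·P̄ = [279/32 155/16 -105/16; 155/16 279/8 131/8; -105/16 131/8 239/8]
step 1: x̄ = F·x = [-531/32, -1/32, 69/4]
step 1: P̄ = F·P·Fᵀ + Q = [7191/32 2733/32 -205/4; 2733/32 2271/32 261/4; -205/4 261/4 217]
step 1: y = z − H·x̄ = [605/32]
step 1: S = H·P̄·Hᵀ + R = [16375/32]
step 1: K = P̄·Hᵀ·S⁻¹ = [10009/16375; 5283/16375; 1576/16375]
step 1: x' = x̄ + K·y = [-16498/3275, 19874/3275, 62453/3275]
step 1: P' = (I − K·H)·P̄ = [549142/16375 -253896/16375 -1332162/16375; -253896/16375 289923/16375 808281/16375; -1332162/16375 808281/16375 3475757/16375]
step 2: x̄ = F·x = [-128282/3275, -12959/3275, 138028/3275]
step 2: P̄ = F·P·Fᵀ + Q = [12187902/16375 -679601/16375 -15940833/16375; -679601/16375 457813/16375 1734954/16375; -15940833/16375 1734954/16375 22830857/16375]
step 2: y = z − H·x̄ = [108852/3275]
step 2: S = H·P̄·Hᵀ + R = [7558192/16375]
step 2: K = P̄·Hᵀ·S⁻¹ = [2278643/1889548; -82061/7558192; -10785763/7558192]
step 2: x' = x̄ + K·y = [430523/472387, -8158711/1889548, -9985477/1889548]
step 2: P' = (I − K·H)·P̄ = [34515575/472387 -67001587/1889548 -338568901/1889548; -67001587/1889548 210901041/7558192 746749615/7558192; -338568901/1889548 746749615/7558192 3433729297/7558192]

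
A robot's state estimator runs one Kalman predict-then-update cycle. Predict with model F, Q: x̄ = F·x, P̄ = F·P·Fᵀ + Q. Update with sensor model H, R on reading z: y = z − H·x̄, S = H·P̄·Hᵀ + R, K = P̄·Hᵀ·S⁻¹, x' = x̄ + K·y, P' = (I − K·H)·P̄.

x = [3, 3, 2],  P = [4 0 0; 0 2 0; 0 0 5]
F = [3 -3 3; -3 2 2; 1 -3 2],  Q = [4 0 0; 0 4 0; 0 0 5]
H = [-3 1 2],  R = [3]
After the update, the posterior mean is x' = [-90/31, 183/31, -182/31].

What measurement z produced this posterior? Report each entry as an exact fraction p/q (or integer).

x̄ = F·x = [6, 1, -2]
P̄ = F·P·Fᵀ + Q = [103 -18 60; -18 68 -4; 60 -4 47]
S = H·P̄·Hᵀ + R = [558]
K = P̄·Hᵀ·S⁻¹ = [-23/62; 19/93; -5/31]
x' − x̄ = [-276/31, 152/31, -120/31] = K·y
y = (KᵀK)⁻¹·Kᵀ·(x' − x̄) = [24]
z = y + H·x̄ = [24] + [-21] = [3]

z = [3]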